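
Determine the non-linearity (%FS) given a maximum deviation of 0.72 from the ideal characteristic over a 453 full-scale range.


Linearity error = (max deviation / full scale) * 100%.
Linearity = (0.72 / 453) * 100
Linearity = 0.159 %FS

0.159 %FS


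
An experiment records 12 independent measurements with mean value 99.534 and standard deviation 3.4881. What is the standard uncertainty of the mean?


The standard uncertainty for Type A evaluation is u = s / sqrt(n).
u = 3.4881 / sqrt(12)
u = 3.4881 / 3.4641
u = 1.0069

1.0069


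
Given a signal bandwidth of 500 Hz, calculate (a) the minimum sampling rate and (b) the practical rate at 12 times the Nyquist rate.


By Nyquist theorem, fs_min = 2 * fmax.
fs_min = 2 * 500 = 1000 Hz
Practical rate = 12 * fs_min = 12 * 1000 = 12000 Hz

fs_min = 1000 Hz, fs_practical = 12000 Hz


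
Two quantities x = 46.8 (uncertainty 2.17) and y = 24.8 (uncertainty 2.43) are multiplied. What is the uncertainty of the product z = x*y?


For a product z = x*y, the relative uncertainty is:
uz/z = sqrt((ux/x)^2 + (uy/y)^2)
Relative uncertainties: ux/x = 2.17/46.8 = 0.046368
uy/y = 2.43/24.8 = 0.097984
z = 46.8 * 24.8 = 1160.6
uz = 1160.6 * sqrt(0.046368^2 + 0.097984^2) = 125.815

125.815


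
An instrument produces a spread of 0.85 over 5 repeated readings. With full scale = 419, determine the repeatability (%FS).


Repeatability = (spread / full scale) * 100%.
R = (0.85 / 419) * 100
R = 0.203 %FS

0.203 %FS


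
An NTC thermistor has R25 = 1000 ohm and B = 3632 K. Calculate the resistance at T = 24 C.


NTC thermistor equation: Rt = R25 * exp(B * (1/T - 1/T25)).
T in Kelvin: 297.15 K, T25 = 298.15 K
1/T - 1/T25 = 1/297.15 - 1/298.15 = 1.129e-05
B * (1/T - 1/T25) = 3632 * 1.129e-05 = 0.041
Rt = 1000 * exp(0.041) = 1041.8 ohm

1041.8 ohm


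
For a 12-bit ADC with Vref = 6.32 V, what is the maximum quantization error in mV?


The maximum quantization error is +/- LSB/2.
LSB = Vref / 2^n = 6.32 / 4096 = 0.00154297 V
Max error = LSB / 2 = 0.00154297 / 2 = 0.00077148 V
Max error = 0.7715 mV

0.7715 mV


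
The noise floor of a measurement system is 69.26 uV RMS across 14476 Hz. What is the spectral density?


Noise spectral density = Vrms / sqrt(BW).
NSD = 69.26 / sqrt(14476)
NSD = 69.26 / 120.3162
NSD = 0.5756 uV/sqrt(Hz)

0.5756 uV/sqrt(Hz)


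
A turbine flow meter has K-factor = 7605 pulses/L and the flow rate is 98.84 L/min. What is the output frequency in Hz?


Frequency = K * Q / 60 (converting L/min to L/s).
f = 7605 * 98.84 / 60
f = 751678.2 / 60
f = 12527.97 Hz

12527.97 Hz


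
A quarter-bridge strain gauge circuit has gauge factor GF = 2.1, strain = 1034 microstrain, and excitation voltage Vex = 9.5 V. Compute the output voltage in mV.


Quarter bridge output: Vout = (GF * epsilon * Vex) / 4.
Vout = (2.1 * 1034e-6 * 9.5) / 4
Vout = 0.0206283 / 4 V
Vout = 0.00515707 V = 5.1571 mV

5.1571 mV


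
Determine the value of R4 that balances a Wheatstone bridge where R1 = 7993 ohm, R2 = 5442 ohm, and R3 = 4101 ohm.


At balance: R1*R4 = R2*R3, so R4 = R2*R3/R1.
R4 = 5442 * 4101 / 7993
R4 = 22317642 / 7993
R4 = 2792.15 ohm

2792.15 ohm


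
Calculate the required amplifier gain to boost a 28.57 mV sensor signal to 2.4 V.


Gain = Vout / Vin (converting to same units).
G = 2.4 V / 28.57 mV
G = 2400.0 mV / 28.57 mV
G = 84.0

84.0


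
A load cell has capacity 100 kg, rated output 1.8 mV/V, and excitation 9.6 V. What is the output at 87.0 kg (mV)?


Vout = rated_output * Vex * (load / capacity).
Vout = 1.8 * 9.6 * (87.0 / 100)
Vout = 1.8 * 9.6 * 0.87
Vout = 15.034 mV

15.034 mV


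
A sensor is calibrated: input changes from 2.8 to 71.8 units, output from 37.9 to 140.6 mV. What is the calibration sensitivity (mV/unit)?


Sensitivity = (y2 - y1) / (x2 - x1).
S = (140.6 - 37.9) / (71.8 - 2.8)
S = 102.7 / 69.0
S = 1.4884 mV/unit

1.4884 mV/unit


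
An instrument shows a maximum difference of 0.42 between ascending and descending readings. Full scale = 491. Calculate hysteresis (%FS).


Hysteresis = (max difference / full scale) * 100%.
H = (0.42 / 491) * 100
H = 0.086 %FS

0.086 %FS


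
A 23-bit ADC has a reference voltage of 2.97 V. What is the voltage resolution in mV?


The resolution (LSB) of an ADC is Vref / 2^n.
LSB = 2.97 / 2^23
LSB = 2.97 / 8388608
LSB = 3.5e-07 V = 0.00035405 mV

0.00035405 mV


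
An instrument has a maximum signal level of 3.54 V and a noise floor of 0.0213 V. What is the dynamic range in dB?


Dynamic range = 20 * log10(Vmax / Vnoise).
DR = 20 * log10(3.54 / 0.0213)
DR = 20 * log10(166.2)
DR = 44.41 dB

44.41 dB


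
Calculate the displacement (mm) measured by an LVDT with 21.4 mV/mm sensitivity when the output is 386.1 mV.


Displacement = Vout / sensitivity.
d = 386.1 / 21.4
d = 18.042 mm

18.042 mm


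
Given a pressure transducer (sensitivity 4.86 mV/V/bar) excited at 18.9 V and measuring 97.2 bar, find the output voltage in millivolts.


Output = sensitivity * Vex * P.
Vout = 4.86 * 18.9 * 97.2
Vout = 91.854 * 97.2
Vout = 8928.21 mV

8928.21 mV


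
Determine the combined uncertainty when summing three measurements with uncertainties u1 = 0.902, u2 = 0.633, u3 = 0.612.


For a sum of independent quantities, uc = sqrt(u1^2 + u2^2 + u3^2).
uc = sqrt(0.902^2 + 0.633^2 + 0.612^2)
uc = sqrt(0.813604 + 0.400689 + 0.374544)
uc = 1.2605

1.2605


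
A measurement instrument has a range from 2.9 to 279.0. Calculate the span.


Span = upper range - lower range.
Span = 279.0 - (2.9)
Span = 276.1

276.1


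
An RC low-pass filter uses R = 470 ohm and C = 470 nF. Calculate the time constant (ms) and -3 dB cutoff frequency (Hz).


Time constant: tau = R * C.
tau = 470 * 4.70e-07 = 0.0002209 s
tau = 0.2209 ms
Cutoff frequency: fc = 1 / (2*pi*R*C).
fc = 1 / (2*pi*0.0002209) = 720.48 Hz

tau = 0.2209 ms, fc = 720.48 Hz


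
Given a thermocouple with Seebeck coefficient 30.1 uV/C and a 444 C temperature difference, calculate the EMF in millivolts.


The thermocouple output V = sensitivity * dT.
V = 30.1 uV/C * 444 C
V = 13364.4 uV
V = 13.364 mV

13.364 mV


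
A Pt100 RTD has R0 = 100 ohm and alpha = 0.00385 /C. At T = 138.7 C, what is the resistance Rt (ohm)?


The RTD equation: Rt = R0 * (1 + alpha * T).
Rt = 100 * (1 + 0.00385 * 138.7)
Rt = 100 * (1 + 0.533995)
Rt = 100 * 1.533995
Rt = 153.399 ohm

153.399 ohm


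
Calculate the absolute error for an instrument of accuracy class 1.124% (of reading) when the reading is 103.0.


Absolute error = (accuracy% / 100) * reading.
Error = (1.124 / 100) * 103.0
Error = 0.01124 * 103.0
Error = 1.1577

1.1577


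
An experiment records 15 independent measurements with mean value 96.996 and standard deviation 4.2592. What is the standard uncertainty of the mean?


The standard uncertainty for Type A evaluation is u = s / sqrt(n).
u = 4.2592 / sqrt(15)
u = 4.2592 / 3.873
u = 1.0997

1.0997


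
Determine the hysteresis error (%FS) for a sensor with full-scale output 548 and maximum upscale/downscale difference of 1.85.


Hysteresis = (max difference / full scale) * 100%.
H = (1.85 / 548) * 100
H = 0.338 %FS

0.338 %FS


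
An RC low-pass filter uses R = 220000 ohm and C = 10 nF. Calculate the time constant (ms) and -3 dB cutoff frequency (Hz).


Time constant: tau = R * C.
tau = 220000 * 1.00e-08 = 0.0022 s
tau = 2.2 ms
Cutoff frequency: fc = 1 / (2*pi*R*C).
fc = 1 / (2*pi*0.0022) = 72.34 Hz

tau = 2.2 ms, fc = 72.34 Hz


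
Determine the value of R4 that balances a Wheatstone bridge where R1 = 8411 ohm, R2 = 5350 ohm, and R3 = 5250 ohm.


At balance: R1*R4 = R2*R3, so R4 = R2*R3/R1.
R4 = 5350 * 5250 / 8411
R4 = 28087500 / 8411
R4 = 3339.38 ohm

3339.38 ohm


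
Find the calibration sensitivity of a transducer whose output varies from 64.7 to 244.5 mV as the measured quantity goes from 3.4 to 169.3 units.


Sensitivity = (y2 - y1) / (x2 - x1).
S = (244.5 - 64.7) / (169.3 - 3.4)
S = 179.8 / 165.9
S = 1.0838 mV/unit

1.0838 mV/unit


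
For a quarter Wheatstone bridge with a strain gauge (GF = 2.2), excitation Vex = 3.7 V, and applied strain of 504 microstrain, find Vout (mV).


Quarter bridge output: Vout = (GF * epsilon * Vex) / 4.
Vout = (2.2 * 504e-6 * 3.7) / 4
Vout = 0.00410256 / 4 V
Vout = 0.00102564 V = 1.0256 mV

1.0256 mV


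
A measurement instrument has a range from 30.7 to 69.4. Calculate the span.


Span = upper range - lower range.
Span = 69.4 - (30.7)
Span = 38.7

38.7


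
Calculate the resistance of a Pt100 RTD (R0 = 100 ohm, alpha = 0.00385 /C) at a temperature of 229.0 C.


The RTD equation: Rt = R0 * (1 + alpha * T).
Rt = 100 * (1 + 0.00385 * 229.0)
Rt = 100 * (1 + 0.88165)
Rt = 100 * 1.88165
Rt = 188.165 ohm

188.165 ohm


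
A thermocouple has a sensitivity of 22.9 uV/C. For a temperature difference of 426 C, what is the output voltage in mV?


The thermocouple output V = sensitivity * dT.
V = 22.9 uV/C * 426 C
V = 9755.4 uV
V = 9.755 mV

9.755 mV


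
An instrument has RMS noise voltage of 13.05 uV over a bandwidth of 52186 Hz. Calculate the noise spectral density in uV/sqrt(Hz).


Noise spectral density = Vrms / sqrt(BW).
NSD = 13.05 / sqrt(52186)
NSD = 13.05 / 228.4426
NSD = 0.0571 uV/sqrt(Hz)

0.0571 uV/sqrt(Hz)


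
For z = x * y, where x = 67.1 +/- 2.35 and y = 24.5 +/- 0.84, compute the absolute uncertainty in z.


For a product z = x*y, the relative uncertainty is:
uz/z = sqrt((ux/x)^2 + (uy/y)^2)
Relative uncertainties: ux/x = 2.35/67.1 = 0.035022
uy/y = 0.84/24.5 = 0.034286
z = 67.1 * 24.5 = 1643.9
uz = 1643.9 * sqrt(0.035022^2 + 0.034286^2) = 80.572

80.572


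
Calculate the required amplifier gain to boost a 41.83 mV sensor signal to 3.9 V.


Gain = Vout / Vin (converting to same units).
G = 3.9 V / 41.83 mV
G = 3900.0 mV / 41.83 mV
G = 93.23

93.23


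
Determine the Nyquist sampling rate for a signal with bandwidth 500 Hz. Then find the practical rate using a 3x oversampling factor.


By Nyquist theorem, fs_min = 2 * fmax.
fs_min = 2 * 500 = 1000 Hz
Practical rate = 3 * fs_min = 3 * 1000 = 3000 Hz

fs_min = 1000 Hz, fs_practical = 3000 Hz


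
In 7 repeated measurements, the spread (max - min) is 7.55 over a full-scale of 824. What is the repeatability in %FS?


Repeatability = (spread / full scale) * 100%.
R = (7.55 / 824) * 100
R = 0.916 %FS

0.916 %FS


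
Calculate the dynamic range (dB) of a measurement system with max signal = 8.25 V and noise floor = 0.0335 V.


Dynamic range = 20 * log10(Vmax / Vnoise).
DR = 20 * log10(8.25 / 0.0335)
DR = 20 * log10(246.27)
DR = 47.83 dB

47.83 dB


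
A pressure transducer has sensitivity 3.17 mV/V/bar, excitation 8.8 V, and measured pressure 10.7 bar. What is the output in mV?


Output = sensitivity * Vex * P.
Vout = 3.17 * 8.8 * 10.7
Vout = 27.896 * 10.7
Vout = 298.49 mV

298.49 mV


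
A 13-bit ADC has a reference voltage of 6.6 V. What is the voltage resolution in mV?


The resolution (LSB) of an ADC is Vref / 2^n.
LSB = 6.6 / 2^13
LSB = 6.6 / 8192
LSB = 0.00080566 V = 0.80566406 mV

0.80566406 mV


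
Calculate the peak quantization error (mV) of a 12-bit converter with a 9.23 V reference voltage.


The maximum quantization error is +/- LSB/2.
LSB = Vref / 2^n = 9.23 / 4096 = 0.00225342 V
Max error = LSB / 2 = 0.00225342 / 2 = 0.00112671 V
Max error = 1.1267 mV

1.1267 mV


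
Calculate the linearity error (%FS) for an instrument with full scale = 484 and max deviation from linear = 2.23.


Linearity error = (max deviation / full scale) * 100%.
Linearity = (2.23 / 484) * 100
Linearity = 0.461 %FS

0.461 %FS


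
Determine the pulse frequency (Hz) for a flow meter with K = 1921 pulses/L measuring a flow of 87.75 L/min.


Frequency = K * Q / 60 (converting L/min to L/s).
f = 1921 * 87.75 / 60
f = 168567.75 / 60
f = 2809.46 Hz

2809.46 Hz


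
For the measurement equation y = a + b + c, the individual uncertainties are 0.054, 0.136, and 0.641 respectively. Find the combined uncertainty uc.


For a sum of independent quantities, uc = sqrt(u1^2 + u2^2 + u3^2).
uc = sqrt(0.054^2 + 0.136^2 + 0.641^2)
uc = sqrt(0.002916 + 0.018496 + 0.410881)
uc = 0.6575

0.6575


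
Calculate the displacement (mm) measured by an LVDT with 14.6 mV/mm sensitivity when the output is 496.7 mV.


Displacement = Vout / sensitivity.
d = 496.7 / 14.6
d = 34.021 mm

34.021 mm


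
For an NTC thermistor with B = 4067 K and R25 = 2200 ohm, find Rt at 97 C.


NTC thermistor equation: Rt = R25 * exp(B * (1/T - 1/T25)).
T in Kelvin: 370.15 K, T25 = 298.15 K
1/T - 1/T25 = 1/370.15 - 1/298.15 = -0.00065241
B * (1/T - 1/T25) = 4067 * -0.00065241 = -2.6533
Rt = 2200 * exp(-2.6533) = 154.9 ohm

154.9 ohm


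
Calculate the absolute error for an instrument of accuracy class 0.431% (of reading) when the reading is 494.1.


Absolute error = (accuracy% / 100) * reading.
Error = (0.431 / 100) * 494.1
Error = 0.00431 * 494.1
Error = 2.1296

2.1296


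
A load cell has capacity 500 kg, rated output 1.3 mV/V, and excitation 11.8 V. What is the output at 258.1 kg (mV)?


Vout = rated_output * Vex * (load / capacity).
Vout = 1.3 * 11.8 * (258.1 / 500)
Vout = 1.3 * 11.8 * 0.5162
Vout = 7.919 mV

7.919 mV


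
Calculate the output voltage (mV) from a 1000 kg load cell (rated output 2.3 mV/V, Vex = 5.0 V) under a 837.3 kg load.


Vout = rated_output * Vex * (load / capacity).
Vout = 2.3 * 5.0 * (837.3 / 1000)
Vout = 2.3 * 5.0 * 0.8373
Vout = 9.629 mV

9.629 mV


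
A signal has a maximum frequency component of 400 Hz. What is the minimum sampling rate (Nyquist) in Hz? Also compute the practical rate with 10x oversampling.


By Nyquist theorem, fs_min = 2 * fmax.
fs_min = 2 * 400 = 800 Hz
Practical rate = 10 * fs_min = 10 * 800 = 8000 Hz

fs_min = 800 Hz, fs_practical = 8000 Hz


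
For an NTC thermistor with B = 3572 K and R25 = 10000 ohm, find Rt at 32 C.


NTC thermistor equation: Rt = R25 * exp(B * (1/T - 1/T25)).
T in Kelvin: 305.15 K, T25 = 298.15 K
1/T - 1/T25 = 1/305.15 - 1/298.15 = -7.694e-05
B * (1/T - 1/T25) = 3572 * -7.694e-05 = -0.2748
Rt = 10000 * exp(-0.2748) = 7597.0 ohm

7597.0 ohm


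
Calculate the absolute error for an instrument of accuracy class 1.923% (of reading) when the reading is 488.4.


Absolute error = (accuracy% / 100) * reading.
Error = (1.923 / 100) * 488.4
Error = 0.01923 * 488.4
Error = 9.3919

9.3919


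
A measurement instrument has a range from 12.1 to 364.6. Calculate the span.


Span = upper range - lower range.
Span = 364.6 - (12.1)
Span = 352.5

352.5


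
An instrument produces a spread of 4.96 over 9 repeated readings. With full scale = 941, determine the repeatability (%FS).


Repeatability = (spread / full scale) * 100%.
R = (4.96 / 941) * 100
R = 0.527 %FS

0.527 %FS


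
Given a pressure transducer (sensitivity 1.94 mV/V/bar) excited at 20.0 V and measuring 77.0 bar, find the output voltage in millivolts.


Output = sensitivity * Vex * P.
Vout = 1.94 * 20.0 * 77.0
Vout = 38.8 * 77.0
Vout = 2987.6 mV

2987.6 mV


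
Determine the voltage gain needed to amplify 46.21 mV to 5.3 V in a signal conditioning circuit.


Gain = Vout / Vin (converting to same units).
G = 5.3 V / 46.21 mV
G = 5300.0 mV / 46.21 mV
G = 114.69

114.69


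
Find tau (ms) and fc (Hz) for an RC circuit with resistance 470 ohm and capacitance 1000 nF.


Time constant: tau = R * C.
tau = 470 * 1.00e-06 = 0.00047 s
tau = 0.47 ms
Cutoff frequency: fc = 1 / (2*pi*R*C).
fc = 1 / (2*pi*0.00047) = 338.63 Hz

tau = 0.47 ms, fc = 338.63 Hz


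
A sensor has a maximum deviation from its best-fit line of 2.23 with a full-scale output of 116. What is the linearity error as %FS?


Linearity error = (max deviation / full scale) * 100%.
Linearity = (2.23 / 116) * 100
Linearity = 1.922 %FS

1.922 %FS


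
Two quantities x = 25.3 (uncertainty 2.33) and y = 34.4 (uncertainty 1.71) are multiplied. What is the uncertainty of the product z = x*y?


For a product z = x*y, the relative uncertainty is:
uz/z = sqrt((ux/x)^2 + (uy/y)^2)
Relative uncertainties: ux/x = 2.33/25.3 = 0.092095
uy/y = 1.71/34.4 = 0.049709
z = 25.3 * 34.4 = 870.3
uz = 870.3 * sqrt(0.092095^2 + 0.049709^2) = 91.083

91.083


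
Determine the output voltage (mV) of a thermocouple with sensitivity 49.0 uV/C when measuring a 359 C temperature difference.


The thermocouple output V = sensitivity * dT.
V = 49.0 uV/C * 359 C
V = 17591.0 uV
V = 17.591 mV

17.591 mV


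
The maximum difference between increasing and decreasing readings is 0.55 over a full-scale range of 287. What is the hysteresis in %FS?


Hysteresis = (max difference / full scale) * 100%.
H = (0.55 / 287) * 100
H = 0.192 %FS

0.192 %FS


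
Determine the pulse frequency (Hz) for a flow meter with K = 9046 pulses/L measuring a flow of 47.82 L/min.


Frequency = K * Q / 60 (converting L/min to L/s).
f = 9046 * 47.82 / 60
f = 432579.72 / 60
f = 7209.66 Hz

7209.66 Hz


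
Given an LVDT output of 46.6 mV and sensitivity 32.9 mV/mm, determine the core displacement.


Displacement = Vout / sensitivity.
d = 46.6 / 32.9
d = 1.416 mm

1.416 mm


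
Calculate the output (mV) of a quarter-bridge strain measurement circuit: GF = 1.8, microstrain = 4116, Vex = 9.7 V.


Quarter bridge output: Vout = (GF * epsilon * Vex) / 4.
Vout = (1.8 * 4116e-6 * 9.7) / 4
Vout = 0.07186536 / 4 V
Vout = 0.01796634 V = 17.9663 mV

17.9663 mV


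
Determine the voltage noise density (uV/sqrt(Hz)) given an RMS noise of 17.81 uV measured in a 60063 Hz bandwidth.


Noise spectral density = Vrms / sqrt(BW).
NSD = 17.81 / sqrt(60063)
NSD = 17.81 / 245.0775
NSD = 0.0727 uV/sqrt(Hz)

0.0727 uV/sqrt(Hz)


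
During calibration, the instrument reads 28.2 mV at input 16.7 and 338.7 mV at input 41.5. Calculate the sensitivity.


Sensitivity = (y2 - y1) / (x2 - x1).
S = (338.7 - 28.2) / (41.5 - 16.7)
S = 310.5 / 24.8
S = 12.5202 mV/unit

12.5202 mV/unit


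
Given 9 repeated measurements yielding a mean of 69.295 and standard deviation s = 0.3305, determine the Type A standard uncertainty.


The standard uncertainty for Type A evaluation is u = s / sqrt(n).
u = 0.3305 / sqrt(9)
u = 0.3305 / 3.0
u = 0.1102

0.1102


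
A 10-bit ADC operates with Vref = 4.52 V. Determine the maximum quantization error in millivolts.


The maximum quantization error is +/- LSB/2.
LSB = Vref / 2^n = 4.52 / 1024 = 0.00441406 V
Max error = LSB / 2 = 0.00441406 / 2 = 0.00220703 V
Max error = 2.207 mV

2.207 mV


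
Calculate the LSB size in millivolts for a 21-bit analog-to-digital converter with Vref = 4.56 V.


The resolution (LSB) of an ADC is Vref / 2^n.
LSB = 4.56 / 2^21
LSB = 4.56 / 2097152
LSB = 2.17e-06 V = 0.00217438 mV

0.00217438 mV


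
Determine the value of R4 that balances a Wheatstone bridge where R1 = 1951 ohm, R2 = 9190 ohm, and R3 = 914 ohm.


At balance: R1*R4 = R2*R3, so R4 = R2*R3/R1.
R4 = 9190 * 914 / 1951
R4 = 8399660 / 1951
R4 = 4305.31 ohm

4305.31 ohm


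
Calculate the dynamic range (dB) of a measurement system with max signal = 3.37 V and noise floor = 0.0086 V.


Dynamic range = 20 * log10(Vmax / Vnoise).
DR = 20 * log10(3.37 / 0.0086)
DR = 20 * log10(391.86)
DR = 51.86 dB

51.86 dB


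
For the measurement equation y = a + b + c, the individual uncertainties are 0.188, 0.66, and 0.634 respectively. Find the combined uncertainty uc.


For a sum of independent quantities, uc = sqrt(u1^2 + u2^2 + u3^2).
uc = sqrt(0.188^2 + 0.66^2 + 0.634^2)
uc = sqrt(0.035344 + 0.4356 + 0.401956)
uc = 0.9343

0.9343


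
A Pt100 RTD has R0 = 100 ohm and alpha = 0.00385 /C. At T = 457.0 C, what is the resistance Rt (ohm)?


The RTD equation: Rt = R0 * (1 + alpha * T).
Rt = 100 * (1 + 0.00385 * 457.0)
Rt = 100 * (1 + 1.75945)
Rt = 100 * 2.75945
Rt = 275.945 ohm

275.945 ohm


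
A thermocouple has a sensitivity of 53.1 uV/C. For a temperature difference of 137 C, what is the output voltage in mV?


The thermocouple output V = sensitivity * dT.
V = 53.1 uV/C * 137 C
V = 7274.7 uV
V = 7.275 mV

7.275 mV


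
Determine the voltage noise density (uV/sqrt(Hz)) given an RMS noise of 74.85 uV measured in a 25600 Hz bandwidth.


Noise spectral density = Vrms / sqrt(BW).
NSD = 74.85 / sqrt(25600)
NSD = 74.85 / 160.0
NSD = 0.4678 uV/sqrt(Hz)

0.4678 uV/sqrt(Hz)


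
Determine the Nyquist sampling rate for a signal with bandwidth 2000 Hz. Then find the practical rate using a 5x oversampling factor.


By Nyquist theorem, fs_min = 2 * fmax.
fs_min = 2 * 2000 = 4000 Hz
Practical rate = 5 * fs_min = 5 * 4000 = 20000 Hz

fs_min = 4000 Hz, fs_practical = 20000 Hz


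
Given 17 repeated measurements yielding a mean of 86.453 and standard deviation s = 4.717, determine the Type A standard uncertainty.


The standard uncertainty for Type A evaluation is u = s / sqrt(n).
u = 4.717 / sqrt(17)
u = 4.717 / 4.1231
u = 1.144

1.144


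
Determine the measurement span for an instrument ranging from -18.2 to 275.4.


Span = upper range - lower range.
Span = 275.4 - (-18.2)
Span = 293.6

293.6


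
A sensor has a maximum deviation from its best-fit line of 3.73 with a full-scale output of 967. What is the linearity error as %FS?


Linearity error = (max deviation / full scale) * 100%.
Linearity = (3.73 / 967) * 100
Linearity = 0.386 %FS

0.386 %FS


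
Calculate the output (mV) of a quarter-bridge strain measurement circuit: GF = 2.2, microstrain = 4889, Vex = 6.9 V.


Quarter bridge output: Vout = (GF * epsilon * Vex) / 4.
Vout = (2.2 * 4889e-6 * 6.9) / 4
Vout = 0.07421502 / 4 V
Vout = 0.01855376 V = 18.5538 mV

18.5538 mV


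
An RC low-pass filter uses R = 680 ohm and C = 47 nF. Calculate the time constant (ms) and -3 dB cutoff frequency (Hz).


Time constant: tau = R * C.
tau = 680 * 4.70e-08 = 3.196e-05 s
tau = 0.032 ms
Cutoff frequency: fc = 1 / (2*pi*R*C).
fc = 1 / (2*pi*3.196e-05) = 4979.82 Hz

tau = 0.032 ms, fc = 4979.82 Hz


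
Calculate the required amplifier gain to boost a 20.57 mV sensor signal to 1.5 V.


Gain = Vout / Vin (converting to same units).
G = 1.5 V / 20.57 mV
G = 1500.0 mV / 20.57 mV
G = 72.92

72.92


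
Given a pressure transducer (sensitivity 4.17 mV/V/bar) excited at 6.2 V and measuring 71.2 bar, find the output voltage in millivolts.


Output = sensitivity * Vex * P.
Vout = 4.17 * 6.2 * 71.2
Vout = 25.854 * 71.2
Vout = 1840.8 mV

1840.8 mV


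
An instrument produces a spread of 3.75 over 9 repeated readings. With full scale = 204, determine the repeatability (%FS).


Repeatability = (spread / full scale) * 100%.
R = (3.75 / 204) * 100
R = 1.838 %FS

1.838 %FS


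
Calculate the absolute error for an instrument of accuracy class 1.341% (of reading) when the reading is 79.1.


Absolute error = (accuracy% / 100) * reading.
Error = (1.341 / 100) * 79.1
Error = 0.01341 * 79.1
Error = 1.0607

1.0607


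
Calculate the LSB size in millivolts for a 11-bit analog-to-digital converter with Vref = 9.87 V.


The resolution (LSB) of an ADC is Vref / 2^n.
LSB = 9.87 / 2^11
LSB = 9.87 / 2048
LSB = 0.00481934 V = 4.81933594 mV

4.81933594 mV


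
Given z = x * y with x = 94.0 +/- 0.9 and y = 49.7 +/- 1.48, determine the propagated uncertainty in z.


For a product z = x*y, the relative uncertainty is:
uz/z = sqrt((ux/x)^2 + (uy/y)^2)
Relative uncertainties: ux/x = 0.9/94.0 = 0.009574
uy/y = 1.48/49.7 = 0.029779
z = 94.0 * 49.7 = 4671.8
uz = 4671.8 * sqrt(0.009574^2 + 0.029779^2) = 146.134

146.134


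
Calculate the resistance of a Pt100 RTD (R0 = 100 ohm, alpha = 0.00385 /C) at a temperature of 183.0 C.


The RTD equation: Rt = R0 * (1 + alpha * T).
Rt = 100 * (1 + 0.00385 * 183.0)
Rt = 100 * (1 + 0.70455)
Rt = 100 * 1.70455
Rt = 170.455 ohm

170.455 ohm


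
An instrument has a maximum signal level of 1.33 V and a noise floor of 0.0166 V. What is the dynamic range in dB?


Dynamic range = 20 * log10(Vmax / Vnoise).
DR = 20 * log10(1.33 / 0.0166)
DR = 20 * log10(80.12)
DR = 38.07 dB

38.07 dB


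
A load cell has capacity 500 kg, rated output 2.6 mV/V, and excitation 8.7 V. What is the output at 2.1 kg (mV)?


Vout = rated_output * Vex * (load / capacity).
Vout = 2.6 * 8.7 * (2.1 / 500)
Vout = 2.6 * 8.7 * 0.0042
Vout = 0.095 mV

0.095 mV


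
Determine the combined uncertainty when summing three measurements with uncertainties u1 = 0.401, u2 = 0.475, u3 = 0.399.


For a sum of independent quantities, uc = sqrt(u1^2 + u2^2 + u3^2).
uc = sqrt(0.401^2 + 0.475^2 + 0.399^2)
uc = sqrt(0.160801 + 0.225625 + 0.159201)
uc = 0.7387

0.7387


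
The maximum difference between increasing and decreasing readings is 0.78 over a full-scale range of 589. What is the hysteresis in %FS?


Hysteresis = (max difference / full scale) * 100%.
H = (0.78 / 589) * 100
H = 0.132 %FS

0.132 %FS


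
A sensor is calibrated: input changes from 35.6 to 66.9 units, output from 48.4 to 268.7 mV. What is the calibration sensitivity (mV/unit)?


Sensitivity = (y2 - y1) / (x2 - x1).
S = (268.7 - 48.4) / (66.9 - 35.6)
S = 220.3 / 31.3
S = 7.0383 mV/unit

7.0383 mV/unit


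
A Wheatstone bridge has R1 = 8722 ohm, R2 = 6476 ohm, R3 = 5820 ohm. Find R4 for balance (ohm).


At balance: R1*R4 = R2*R3, so R4 = R2*R3/R1.
R4 = 6476 * 5820 / 8722
R4 = 37690320 / 8722
R4 = 4321.29 ohm

4321.29 ohm


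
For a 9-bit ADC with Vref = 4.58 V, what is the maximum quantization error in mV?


The maximum quantization error is +/- LSB/2.
LSB = Vref / 2^n = 4.58 / 512 = 0.00894531 V
Max error = LSB / 2 = 0.00894531 / 2 = 0.00447266 V
Max error = 4.4727 mV

4.4727 mV


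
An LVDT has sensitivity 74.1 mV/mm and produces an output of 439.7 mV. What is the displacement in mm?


Displacement = Vout / sensitivity.
d = 439.7 / 74.1
d = 5.934 mm

5.934 mm


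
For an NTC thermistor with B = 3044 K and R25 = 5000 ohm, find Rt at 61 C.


NTC thermistor equation: Rt = R25 * exp(B * (1/T - 1/T25)).
T in Kelvin: 334.15 K, T25 = 298.15 K
1/T - 1/T25 = 1/334.15 - 1/298.15 = -0.00036135
B * (1/T - 1/T25) = 3044 * -0.00036135 = -1.0999
Rt = 5000 * exp(-1.0999) = 1664.4 ohm

1664.4 ohm


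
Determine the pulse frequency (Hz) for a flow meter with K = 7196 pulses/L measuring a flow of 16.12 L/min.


Frequency = K * Q / 60 (converting L/min to L/s).
f = 7196 * 16.12 / 60
f = 115999.52 / 60
f = 1933.33 Hz

1933.33 Hz


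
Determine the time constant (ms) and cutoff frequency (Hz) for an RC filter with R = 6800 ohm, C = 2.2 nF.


Time constant: tau = R * C.
tau = 6800 * 2.20e-09 = 1.496e-05 s
tau = 0.015 ms
Cutoff frequency: fc = 1 / (2*pi*R*C).
fc = 1 / (2*pi*1.496e-05) = 10638.7 Hz

tau = 0.015 ms, fc = 10638.7 Hz


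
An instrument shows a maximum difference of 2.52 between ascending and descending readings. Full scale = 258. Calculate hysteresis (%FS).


Hysteresis = (max difference / full scale) * 100%.
H = (2.52 / 258) * 100
H = 0.977 %FS

0.977 %FS


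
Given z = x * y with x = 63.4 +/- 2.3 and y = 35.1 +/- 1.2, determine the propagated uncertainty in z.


For a product z = x*y, the relative uncertainty is:
uz/z = sqrt((ux/x)^2 + (uy/y)^2)
Relative uncertainties: ux/x = 2.3/63.4 = 0.036278
uy/y = 1.2/35.1 = 0.034188
z = 63.4 * 35.1 = 2225.3
uz = 2225.3 * sqrt(0.036278^2 + 0.034188^2) = 110.93

110.93


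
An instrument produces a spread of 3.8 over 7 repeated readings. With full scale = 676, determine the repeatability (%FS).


Repeatability = (spread / full scale) * 100%.
R = (3.8 / 676) * 100
R = 0.562 %FS

0.562 %FS


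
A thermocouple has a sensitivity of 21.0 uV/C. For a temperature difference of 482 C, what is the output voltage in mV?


The thermocouple output V = sensitivity * dT.
V = 21.0 uV/C * 482 C
V = 10122.0 uV
V = 10.122 mV

10.122 mV


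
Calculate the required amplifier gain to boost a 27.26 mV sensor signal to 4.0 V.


Gain = Vout / Vin (converting to same units).
G = 4.0 V / 27.26 mV
G = 4000.0 mV / 27.26 mV
G = 146.74

146.74


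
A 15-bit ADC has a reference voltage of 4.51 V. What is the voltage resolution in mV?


The resolution (LSB) of an ADC is Vref / 2^n.
LSB = 4.51 / 2^15
LSB = 4.51 / 32768
LSB = 0.00013763 V = 0.13763428 mV

0.13763428 mV


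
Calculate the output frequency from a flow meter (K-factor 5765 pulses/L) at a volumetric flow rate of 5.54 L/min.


Frequency = K * Q / 60 (converting L/min to L/s).
f = 5765 * 5.54 / 60
f = 31938.1 / 60
f = 532.3 Hz

532.3 Hz


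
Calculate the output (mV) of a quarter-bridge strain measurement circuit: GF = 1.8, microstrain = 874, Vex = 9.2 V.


Quarter bridge output: Vout = (GF * epsilon * Vex) / 4.
Vout = (1.8 * 874e-6 * 9.2) / 4
Vout = 0.01447344 / 4 V
Vout = 0.00361836 V = 3.6184 mV

3.6184 mV


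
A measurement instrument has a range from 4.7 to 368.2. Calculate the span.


Span = upper range - lower range.
Span = 368.2 - (4.7)
Span = 363.5

363.5


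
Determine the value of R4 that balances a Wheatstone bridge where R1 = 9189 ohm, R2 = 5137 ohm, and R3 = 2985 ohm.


At balance: R1*R4 = R2*R3, so R4 = R2*R3/R1.
R4 = 5137 * 2985 / 9189
R4 = 15333945 / 9189
R4 = 1668.73 ohm

1668.73 ohm


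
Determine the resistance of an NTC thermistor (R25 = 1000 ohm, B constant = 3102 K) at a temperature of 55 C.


NTC thermistor equation: Rt = R25 * exp(B * (1/T - 1/T25)).
T in Kelvin: 328.15 K, T25 = 298.15 K
1/T - 1/T25 = 1/328.15 - 1/298.15 = -0.00030663
B * (1/T - 1/T25) = 3102 * -0.00030663 = -0.9512
Rt = 1000 * exp(-0.9512) = 386.3 ohm

386.3 ohm


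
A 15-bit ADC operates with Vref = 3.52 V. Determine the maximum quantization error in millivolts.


The maximum quantization error is +/- LSB/2.
LSB = Vref / 2^n = 3.52 / 32768 = 0.00010742 V
Max error = LSB / 2 = 0.00010742 / 2 = 5.371e-05 V
Max error = 0.0537 mV

0.0537 mV


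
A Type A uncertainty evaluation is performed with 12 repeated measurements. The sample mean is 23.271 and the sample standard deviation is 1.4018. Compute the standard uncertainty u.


The standard uncertainty for Type A evaluation is u = s / sqrt(n).
u = 1.4018 / sqrt(12)
u = 1.4018 / 3.4641
u = 0.4047

0.4047


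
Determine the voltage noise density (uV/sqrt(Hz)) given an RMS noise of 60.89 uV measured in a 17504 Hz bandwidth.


Noise spectral density = Vrms / sqrt(BW).
NSD = 60.89 / sqrt(17504)
NSD = 60.89 / 132.3027
NSD = 0.4602 uV/sqrt(Hz)

0.4602 uV/sqrt(Hz)


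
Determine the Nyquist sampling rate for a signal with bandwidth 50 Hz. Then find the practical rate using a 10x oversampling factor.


By Nyquist theorem, fs_min = 2 * fmax.
fs_min = 2 * 50 = 100 Hz
Practical rate = 10 * fs_min = 10 * 100 = 1000 Hz

fs_min = 100 Hz, fs_practical = 1000 Hz


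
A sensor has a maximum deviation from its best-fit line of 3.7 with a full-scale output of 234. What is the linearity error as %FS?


Linearity error = (max deviation / full scale) * 100%.
Linearity = (3.7 / 234) * 100
Linearity = 1.581 %FS

1.581 %FS


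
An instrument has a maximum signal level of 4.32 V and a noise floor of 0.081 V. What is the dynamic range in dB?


Dynamic range = 20 * log10(Vmax / Vnoise).
DR = 20 * log10(4.32 / 0.081)
DR = 20 * log10(53.33)
DR = 34.54 dB

34.54 dB


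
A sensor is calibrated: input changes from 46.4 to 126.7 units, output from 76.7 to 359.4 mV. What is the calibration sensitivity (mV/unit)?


Sensitivity = (y2 - y1) / (x2 - x1).
S = (359.4 - 76.7) / (126.7 - 46.4)
S = 282.7 / 80.3
S = 3.5205 mV/unit

3.5205 mV/unit


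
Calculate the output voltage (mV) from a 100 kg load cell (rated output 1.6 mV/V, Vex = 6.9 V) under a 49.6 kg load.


Vout = rated_output * Vex * (load / capacity).
Vout = 1.6 * 6.9 * (49.6 / 100)
Vout = 1.6 * 6.9 * 0.496
Vout = 5.476 mV

5.476 mV


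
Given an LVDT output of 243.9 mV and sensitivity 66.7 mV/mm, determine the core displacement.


Displacement = Vout / sensitivity.
d = 243.9 / 66.7
d = 3.657 mm

3.657 mm


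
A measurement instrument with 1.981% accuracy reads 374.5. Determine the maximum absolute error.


Absolute error = (accuracy% / 100) * reading.
Error = (1.981 / 100) * 374.5
Error = 0.01981 * 374.5
Error = 7.4188

7.4188


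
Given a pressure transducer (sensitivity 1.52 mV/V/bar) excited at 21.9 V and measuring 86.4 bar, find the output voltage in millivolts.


Output = sensitivity * Vex * P.
Vout = 1.52 * 21.9 * 86.4
Vout = 33.288 * 86.4
Vout = 2876.08 mV

2876.08 mV


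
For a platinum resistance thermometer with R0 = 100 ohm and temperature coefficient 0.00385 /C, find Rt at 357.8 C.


The RTD equation: Rt = R0 * (1 + alpha * T).
Rt = 100 * (1 + 0.00385 * 357.8)
Rt = 100 * (1 + 1.37753)
Rt = 100 * 2.37753
Rt = 237.753 ohm

237.753 ohm


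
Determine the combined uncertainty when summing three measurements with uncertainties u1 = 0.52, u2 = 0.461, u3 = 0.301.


For a sum of independent quantities, uc = sqrt(u1^2 + u2^2 + u3^2).
uc = sqrt(0.52^2 + 0.461^2 + 0.301^2)
uc = sqrt(0.2704 + 0.212521 + 0.090601)
uc = 0.7573

0.7573


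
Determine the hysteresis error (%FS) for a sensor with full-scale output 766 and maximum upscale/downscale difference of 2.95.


Hysteresis = (max difference / full scale) * 100%.
H = (2.95 / 766) * 100
H = 0.385 %FS

0.385 %FS


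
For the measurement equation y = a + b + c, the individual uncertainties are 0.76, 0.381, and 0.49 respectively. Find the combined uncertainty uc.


For a sum of independent quantities, uc = sqrt(u1^2 + u2^2 + u3^2).
uc = sqrt(0.76^2 + 0.381^2 + 0.49^2)
uc = sqrt(0.5776 + 0.145161 + 0.2401)
uc = 0.9813

0.9813


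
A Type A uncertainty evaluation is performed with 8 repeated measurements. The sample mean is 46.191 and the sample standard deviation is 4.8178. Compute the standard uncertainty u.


The standard uncertainty for Type A evaluation is u = s / sqrt(n).
u = 4.8178 / sqrt(8)
u = 4.8178 / 2.8284
u = 1.7033

1.7033


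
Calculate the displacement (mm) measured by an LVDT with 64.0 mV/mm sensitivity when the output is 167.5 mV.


Displacement = Vout / sensitivity.
d = 167.5 / 64.0
d = 2.617 mm

2.617 mm


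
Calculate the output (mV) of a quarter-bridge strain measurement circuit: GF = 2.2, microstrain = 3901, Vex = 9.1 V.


Quarter bridge output: Vout = (GF * epsilon * Vex) / 4.
Vout = (2.2 * 3901e-6 * 9.1) / 4
Vout = 0.07809802 / 4 V
Vout = 0.0195245 V = 19.5245 mV

19.5245 mV


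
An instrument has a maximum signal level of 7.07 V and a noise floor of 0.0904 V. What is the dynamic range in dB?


Dynamic range = 20 * log10(Vmax / Vnoise).
DR = 20 * log10(7.07 / 0.0904)
DR = 20 * log10(78.21)
DR = 37.87 dB

37.87 dB


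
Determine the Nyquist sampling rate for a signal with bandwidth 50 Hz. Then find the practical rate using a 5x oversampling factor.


By Nyquist theorem, fs_min = 2 * fmax.
fs_min = 2 * 50 = 100 Hz
Practical rate = 5 * fs_min = 5 * 100 = 500 Hz

fs_min = 100 Hz, fs_practical = 500 Hz


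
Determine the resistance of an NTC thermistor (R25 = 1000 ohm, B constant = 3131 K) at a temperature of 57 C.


NTC thermistor equation: Rt = R25 * exp(B * (1/T - 1/T25)).
T in Kelvin: 330.15 K, T25 = 298.15 K
1/T - 1/T25 = 1/330.15 - 1/298.15 = -0.00032509
B * (1/T - 1/T25) = 3131 * -0.00032509 = -1.0179
Rt = 1000 * exp(-1.0179) = 361.4 ohm

361.4 ohm


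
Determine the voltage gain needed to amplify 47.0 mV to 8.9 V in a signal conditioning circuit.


Gain = Vout / Vin (converting to same units).
G = 8.9 V / 47.0 mV
G = 8900.0 mV / 47.0 mV
G = 189.36

189.36


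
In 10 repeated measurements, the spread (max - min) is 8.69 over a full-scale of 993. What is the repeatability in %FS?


Repeatability = (spread / full scale) * 100%.
R = (8.69 / 993) * 100
R = 0.875 %FS

0.875 %FS


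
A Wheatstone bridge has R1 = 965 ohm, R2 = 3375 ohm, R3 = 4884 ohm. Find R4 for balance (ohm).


At balance: R1*R4 = R2*R3, so R4 = R2*R3/R1.
R4 = 3375 * 4884 / 965
R4 = 16483500 / 965
R4 = 17081.35 ohm

17081.35 ohm


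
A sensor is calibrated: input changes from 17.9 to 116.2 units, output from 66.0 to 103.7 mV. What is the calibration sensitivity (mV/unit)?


Sensitivity = (y2 - y1) / (x2 - x1).
S = (103.7 - 66.0) / (116.2 - 17.9)
S = 37.7 / 98.3
S = 0.3835 mV/unit

0.3835 mV/unit


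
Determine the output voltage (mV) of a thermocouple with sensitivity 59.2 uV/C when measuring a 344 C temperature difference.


The thermocouple output V = sensitivity * dT.
V = 59.2 uV/C * 344 C
V = 20364.8 uV
V = 20.365 mV

20.365 mV


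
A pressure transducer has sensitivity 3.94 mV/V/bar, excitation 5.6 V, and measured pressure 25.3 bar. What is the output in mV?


Output = sensitivity * Vex * P.
Vout = 3.94 * 5.6 * 25.3
Vout = 22.064 * 25.3
Vout = 558.22 mV

558.22 mV


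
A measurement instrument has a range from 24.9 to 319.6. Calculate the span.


Span = upper range - lower range.
Span = 319.6 - (24.9)
Span = 294.7

294.7


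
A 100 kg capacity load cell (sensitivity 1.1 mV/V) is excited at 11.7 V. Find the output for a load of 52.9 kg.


Vout = rated_output * Vex * (load / capacity).
Vout = 1.1 * 11.7 * (52.9 / 100)
Vout = 1.1 * 11.7 * 0.529
Vout = 6.808 mV

6.808 mV


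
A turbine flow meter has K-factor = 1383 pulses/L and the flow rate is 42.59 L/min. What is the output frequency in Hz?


Frequency = K * Q / 60 (converting L/min to L/s).
f = 1383 * 42.59 / 60
f = 58901.97 / 60
f = 981.7 Hz

981.7 Hz


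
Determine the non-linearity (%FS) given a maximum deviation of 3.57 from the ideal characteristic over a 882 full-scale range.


Linearity error = (max deviation / full scale) * 100%.
Linearity = (3.57 / 882) * 100
Linearity = 0.405 %FS

0.405 %FS


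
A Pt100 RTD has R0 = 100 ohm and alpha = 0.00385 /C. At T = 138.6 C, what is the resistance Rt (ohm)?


The RTD equation: Rt = R0 * (1 + alpha * T).
Rt = 100 * (1 + 0.00385 * 138.6)
Rt = 100 * (1 + 0.53361)
Rt = 100 * 1.53361
Rt = 153.361 ohm

153.361 ohm


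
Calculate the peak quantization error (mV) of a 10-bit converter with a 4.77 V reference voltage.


The maximum quantization error is +/- LSB/2.
LSB = Vref / 2^n = 4.77 / 1024 = 0.0046582 V
Max error = LSB / 2 = 0.0046582 / 2 = 0.0023291 V
Max error = 2.3291 mV

2.3291 mV


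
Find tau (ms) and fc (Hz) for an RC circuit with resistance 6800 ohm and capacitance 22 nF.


Time constant: tau = R * C.
tau = 6800 * 2.20e-08 = 0.0001496 s
tau = 0.1496 ms
Cutoff frequency: fc = 1 / (2*pi*R*C).
fc = 1 / (2*pi*0.0001496) = 1063.87 Hz

tau = 0.1496 ms, fc = 1063.87 Hz


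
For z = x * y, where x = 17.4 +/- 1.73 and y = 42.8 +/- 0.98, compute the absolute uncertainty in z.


For a product z = x*y, the relative uncertainty is:
uz/z = sqrt((ux/x)^2 + (uy/y)^2)
Relative uncertainties: ux/x = 1.73/17.4 = 0.099425
uy/y = 0.98/42.8 = 0.022897
z = 17.4 * 42.8 = 744.7
uz = 744.7 * sqrt(0.099425^2 + 0.022897^2) = 75.982

75.982


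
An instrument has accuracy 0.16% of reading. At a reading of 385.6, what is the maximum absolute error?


Absolute error = (accuracy% / 100) * reading.
Error = (0.16 / 100) * 385.6
Error = 0.0016 * 385.6
Error = 0.617

0.617


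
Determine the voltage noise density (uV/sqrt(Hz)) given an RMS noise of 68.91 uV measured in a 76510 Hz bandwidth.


Noise spectral density = Vrms / sqrt(BW).
NSD = 68.91 / sqrt(76510)
NSD = 68.91 / 276.6044
NSD = 0.2491 uV/sqrt(Hz)

0.2491 uV/sqrt(Hz)


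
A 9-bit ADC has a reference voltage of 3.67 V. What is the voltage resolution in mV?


The resolution (LSB) of an ADC is Vref / 2^n.
LSB = 3.67 / 2^9
LSB = 3.67 / 512
LSB = 0.00716797 V = 7.16796875 mV

7.16796875 mV


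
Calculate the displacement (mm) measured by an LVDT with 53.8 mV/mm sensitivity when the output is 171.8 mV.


Displacement = Vout / sensitivity.
d = 171.8 / 53.8
d = 3.193 mm

3.193 mm


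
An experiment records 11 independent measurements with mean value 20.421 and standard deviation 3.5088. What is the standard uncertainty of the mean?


The standard uncertainty for Type A evaluation is u = s / sqrt(n).
u = 3.5088 / sqrt(11)
u = 3.5088 / 3.3166
u = 1.0579

1.0579
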